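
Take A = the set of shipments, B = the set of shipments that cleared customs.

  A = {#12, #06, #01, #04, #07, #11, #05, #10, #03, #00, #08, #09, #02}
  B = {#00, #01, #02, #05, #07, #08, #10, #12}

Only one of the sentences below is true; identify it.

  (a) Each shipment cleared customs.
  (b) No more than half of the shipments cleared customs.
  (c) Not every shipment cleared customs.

|A| = 13, |A ∩ B| = 8, |A ∖ B| = 5.
(a) requires A ⊆ B, i.e. every element of A is in B (|A ∖ B| = 0): false.
(b) requires |A ∩ B| ≤ |A ∖ B|: false.
(c) requires A ⊄ B (|A ∖ B| ≥ 1): true.

(c)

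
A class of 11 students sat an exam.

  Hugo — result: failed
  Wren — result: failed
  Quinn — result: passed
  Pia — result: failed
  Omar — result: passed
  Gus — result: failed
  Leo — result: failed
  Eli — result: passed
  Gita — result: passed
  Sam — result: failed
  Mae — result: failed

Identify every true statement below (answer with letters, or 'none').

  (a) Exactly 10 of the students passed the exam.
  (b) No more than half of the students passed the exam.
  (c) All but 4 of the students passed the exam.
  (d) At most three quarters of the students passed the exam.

(b), (d)

|A| = 11, |A ∩ B| = 4, |A ∖ B| = 7.
(a) |A ∩ B| = 10: fails.
(b) |A ∩ B| ≤ |A ∖ B|: holds.
(c) |A ∖ B| = 4: fails.
(d) |A ∩ B| / |A| ≤ 3/4: holds.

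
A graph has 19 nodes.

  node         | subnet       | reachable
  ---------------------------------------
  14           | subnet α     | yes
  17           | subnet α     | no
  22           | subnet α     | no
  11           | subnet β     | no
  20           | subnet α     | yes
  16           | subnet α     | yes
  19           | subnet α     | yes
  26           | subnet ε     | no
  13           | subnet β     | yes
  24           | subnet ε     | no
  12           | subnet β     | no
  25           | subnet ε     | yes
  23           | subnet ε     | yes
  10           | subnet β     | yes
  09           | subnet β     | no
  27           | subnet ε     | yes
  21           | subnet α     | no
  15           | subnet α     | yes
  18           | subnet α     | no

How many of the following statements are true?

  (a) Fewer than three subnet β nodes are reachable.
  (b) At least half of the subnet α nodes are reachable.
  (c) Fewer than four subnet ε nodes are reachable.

3

(a) subnet β: |A| = 5, |A ∩ B| = 2; needs |A ∩ B| < 3 — true.
(b) subnet α: |A| = 9, |A ∩ B| = 5; needs |A ∩ B| ≥ |A ∖ B| — true.
(c) subnet ε: |A| = 5, |A ∩ B| = 3; needs |A ∩ B| < 4 — true.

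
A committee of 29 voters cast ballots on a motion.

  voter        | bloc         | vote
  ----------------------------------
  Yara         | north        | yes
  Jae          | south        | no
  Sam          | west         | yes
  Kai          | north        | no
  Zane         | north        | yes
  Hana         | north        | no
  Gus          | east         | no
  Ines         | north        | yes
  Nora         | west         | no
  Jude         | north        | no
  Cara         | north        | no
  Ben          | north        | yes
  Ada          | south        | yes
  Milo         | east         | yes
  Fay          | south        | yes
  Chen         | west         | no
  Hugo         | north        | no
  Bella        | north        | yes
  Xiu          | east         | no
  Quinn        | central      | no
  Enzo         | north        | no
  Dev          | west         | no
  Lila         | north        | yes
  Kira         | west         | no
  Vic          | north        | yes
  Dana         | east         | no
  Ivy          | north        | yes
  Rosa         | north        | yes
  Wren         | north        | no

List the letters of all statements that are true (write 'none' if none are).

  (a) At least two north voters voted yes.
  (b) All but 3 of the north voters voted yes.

(a)

|A| = 16, |A ∩ B| = 9, |A ∖ B| = 7.
(a) |A ∩ B| ≥ 2: holds.
(b) |A ∖ B| = 3: fails.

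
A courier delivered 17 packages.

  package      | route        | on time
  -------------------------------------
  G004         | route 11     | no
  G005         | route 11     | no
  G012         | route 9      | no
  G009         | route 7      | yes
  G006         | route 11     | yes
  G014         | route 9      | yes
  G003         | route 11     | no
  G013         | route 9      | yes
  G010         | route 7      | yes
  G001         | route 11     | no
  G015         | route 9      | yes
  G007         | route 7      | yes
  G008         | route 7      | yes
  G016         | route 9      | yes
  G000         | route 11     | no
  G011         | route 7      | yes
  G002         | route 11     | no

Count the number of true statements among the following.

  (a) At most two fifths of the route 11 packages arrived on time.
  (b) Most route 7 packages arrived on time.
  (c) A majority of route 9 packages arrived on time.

3

(a) route 11: |A| = 7, |A ∩ B| = 1; needs |A ∩ B| / |A| ≤ 2/5 — true.
(b) route 7: |A| = 5, |A ∩ B| = 5; needs |A ∩ B| > |A ∖ B| — true.
(c) route 9: |A| = 5, |A ∩ B| = 4; needs |A ∩ B| > |A ∖ B| — true.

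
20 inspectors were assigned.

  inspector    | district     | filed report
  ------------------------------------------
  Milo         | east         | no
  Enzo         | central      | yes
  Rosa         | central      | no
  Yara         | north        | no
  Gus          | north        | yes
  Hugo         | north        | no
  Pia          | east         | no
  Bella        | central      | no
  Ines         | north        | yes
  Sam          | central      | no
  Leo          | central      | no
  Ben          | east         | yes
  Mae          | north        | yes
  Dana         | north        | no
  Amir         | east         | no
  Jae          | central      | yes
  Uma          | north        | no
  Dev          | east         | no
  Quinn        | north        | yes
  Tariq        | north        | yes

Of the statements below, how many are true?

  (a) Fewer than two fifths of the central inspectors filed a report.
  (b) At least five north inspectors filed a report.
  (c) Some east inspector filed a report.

3

(a) central: |A| = 6, |A ∩ B| = 2; needs |A ∩ B| / |A| < 2/5 — true.
(b) north: |A| = 9, |A ∩ B| = 5; needs |A ∩ B| ≥ 5 — true.
(c) east: |A| = 5, |A ∩ B| = 1; needs A ∩ B ≠ ∅ (|A ∩ B| ≥ 1) — true.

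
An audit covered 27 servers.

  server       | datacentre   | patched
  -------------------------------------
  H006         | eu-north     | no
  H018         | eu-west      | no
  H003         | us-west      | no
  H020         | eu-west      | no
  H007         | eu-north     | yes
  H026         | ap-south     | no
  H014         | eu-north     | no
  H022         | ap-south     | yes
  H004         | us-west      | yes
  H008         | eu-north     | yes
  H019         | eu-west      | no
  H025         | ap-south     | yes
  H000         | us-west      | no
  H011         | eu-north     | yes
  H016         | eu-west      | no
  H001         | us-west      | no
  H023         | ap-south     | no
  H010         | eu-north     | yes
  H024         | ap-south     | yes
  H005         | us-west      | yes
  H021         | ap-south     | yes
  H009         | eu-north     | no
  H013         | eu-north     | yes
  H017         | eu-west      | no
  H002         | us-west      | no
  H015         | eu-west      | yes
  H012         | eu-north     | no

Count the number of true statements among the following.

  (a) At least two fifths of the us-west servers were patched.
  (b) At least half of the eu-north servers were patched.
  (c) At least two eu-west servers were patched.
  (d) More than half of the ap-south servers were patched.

(a) us-west: |A| = 6, |A ∩ B| = 2; needs |A ∩ B| / |A| ≥ 2/5 — false.
(b) eu-north: |A| = 9, |A ∩ B| = 5; needs |A ∩ B| ≥ |A ∖ B| — true.
(c) eu-west: |A| = 6, |A ∩ B| = 1; needs |A ∩ B| ≥ 2 — false.
(d) ap-south: |A| = 6, |A ∩ B| = 4; needs |A ∩ B| > |A ∖ B| — true.

2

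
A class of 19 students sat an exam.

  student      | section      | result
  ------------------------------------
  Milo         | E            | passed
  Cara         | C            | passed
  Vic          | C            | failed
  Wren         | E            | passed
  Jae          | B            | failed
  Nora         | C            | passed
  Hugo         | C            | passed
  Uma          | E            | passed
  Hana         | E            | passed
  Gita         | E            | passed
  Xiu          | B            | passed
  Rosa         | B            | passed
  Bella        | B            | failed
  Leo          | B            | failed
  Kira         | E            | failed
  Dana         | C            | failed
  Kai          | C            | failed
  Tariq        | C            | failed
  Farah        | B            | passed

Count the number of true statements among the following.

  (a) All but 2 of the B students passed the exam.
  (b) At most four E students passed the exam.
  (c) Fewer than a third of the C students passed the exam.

(a) B: |A| = 6, |A ∩ B| = 3; needs |A ∖ B| = 2 — false.
(b) E: |A| = 6, |A ∩ B| = 5; needs |A ∩ B| ≤ 4 — false.
(c) C: |A| = 7, |A ∩ B| = 3; needs |A ∩ B| / |A| < 1/3 — false.

0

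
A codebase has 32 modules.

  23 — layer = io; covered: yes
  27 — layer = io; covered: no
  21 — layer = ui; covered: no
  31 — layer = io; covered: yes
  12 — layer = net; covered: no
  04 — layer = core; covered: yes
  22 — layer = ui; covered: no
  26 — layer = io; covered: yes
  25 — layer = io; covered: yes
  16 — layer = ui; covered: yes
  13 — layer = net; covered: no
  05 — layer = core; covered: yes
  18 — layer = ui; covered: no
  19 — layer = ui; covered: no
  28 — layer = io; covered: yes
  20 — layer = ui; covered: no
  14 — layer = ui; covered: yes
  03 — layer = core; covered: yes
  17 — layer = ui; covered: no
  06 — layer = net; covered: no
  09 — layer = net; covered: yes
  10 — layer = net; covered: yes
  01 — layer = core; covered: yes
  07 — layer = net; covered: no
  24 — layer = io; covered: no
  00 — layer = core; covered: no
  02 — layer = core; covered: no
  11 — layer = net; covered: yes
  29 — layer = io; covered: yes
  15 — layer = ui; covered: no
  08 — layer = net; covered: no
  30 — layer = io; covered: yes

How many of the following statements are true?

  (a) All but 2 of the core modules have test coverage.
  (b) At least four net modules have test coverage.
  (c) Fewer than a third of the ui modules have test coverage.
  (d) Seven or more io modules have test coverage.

3

(a) core: |A| = 6, |A ∩ B| = 4; needs |A ∖ B| = 2 — true.
(b) net: |A| = 8, |A ∩ B| = 3; needs |A ∩ B| ≥ 4 — false.
(c) ui: |A| = 9, |A ∩ B| = 2; needs |A ∩ B| / |A| < 1/3 — true.
(d) io: |A| = 9, |A ∩ B| = 7; needs |A ∩ B| ≥ 7 — true.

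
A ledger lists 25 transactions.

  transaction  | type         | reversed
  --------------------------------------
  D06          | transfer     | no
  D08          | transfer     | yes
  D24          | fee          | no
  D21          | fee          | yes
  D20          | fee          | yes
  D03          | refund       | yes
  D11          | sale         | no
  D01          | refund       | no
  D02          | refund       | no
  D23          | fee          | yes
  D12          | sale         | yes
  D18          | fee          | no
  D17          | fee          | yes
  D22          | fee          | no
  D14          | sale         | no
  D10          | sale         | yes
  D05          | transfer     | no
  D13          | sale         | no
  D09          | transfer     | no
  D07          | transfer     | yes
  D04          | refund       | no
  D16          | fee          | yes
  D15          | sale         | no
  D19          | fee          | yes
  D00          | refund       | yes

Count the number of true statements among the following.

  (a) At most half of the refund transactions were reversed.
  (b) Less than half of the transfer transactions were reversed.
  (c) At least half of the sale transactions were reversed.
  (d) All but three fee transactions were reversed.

(a) refund: |A| = 5, |A ∩ B| = 2; needs |A ∩ B| ≤ |A ∖ B| — true.
(b) transfer: |A| = 5, |A ∩ B| = 2; needs |A ∩ B| < |A ∖ B| — true.
(c) sale: |A| = 6, |A ∩ B| = 2; needs |A ∩ B| ≥ |A ∖ B| — false.
(d) fee: |A| = 9, |A ∩ B| = 6; needs |A ∖ B| = 3 — true.

3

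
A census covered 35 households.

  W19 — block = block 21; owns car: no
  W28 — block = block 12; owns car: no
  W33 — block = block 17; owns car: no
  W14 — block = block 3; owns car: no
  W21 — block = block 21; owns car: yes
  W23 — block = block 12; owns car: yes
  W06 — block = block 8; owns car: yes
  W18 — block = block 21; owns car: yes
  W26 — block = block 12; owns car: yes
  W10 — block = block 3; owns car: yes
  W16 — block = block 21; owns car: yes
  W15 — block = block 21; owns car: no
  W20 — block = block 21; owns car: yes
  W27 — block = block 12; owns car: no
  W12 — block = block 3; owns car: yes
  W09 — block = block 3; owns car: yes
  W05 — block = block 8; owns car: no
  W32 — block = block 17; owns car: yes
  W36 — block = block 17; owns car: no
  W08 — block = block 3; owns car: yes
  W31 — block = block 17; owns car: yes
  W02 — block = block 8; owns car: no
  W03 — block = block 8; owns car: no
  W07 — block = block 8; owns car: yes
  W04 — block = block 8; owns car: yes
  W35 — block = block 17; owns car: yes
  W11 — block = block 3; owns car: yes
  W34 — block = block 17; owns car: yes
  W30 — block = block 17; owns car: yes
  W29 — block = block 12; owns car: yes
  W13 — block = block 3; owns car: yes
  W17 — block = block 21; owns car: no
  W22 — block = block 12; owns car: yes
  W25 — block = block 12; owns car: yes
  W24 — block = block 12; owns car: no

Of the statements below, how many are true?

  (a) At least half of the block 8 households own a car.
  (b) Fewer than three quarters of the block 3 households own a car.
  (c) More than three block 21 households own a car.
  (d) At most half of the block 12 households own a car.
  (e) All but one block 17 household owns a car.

2

(a) block 8: |A| = 6, |A ∩ B| = 3; needs |A ∩ B| ≥ |A ∖ B| — true.
(b) block 3: |A| = 7, |A ∩ B| = 6; needs |A ∩ B| / |A| < 3/4 — false.
(c) block 21: |A| = 7, |A ∩ B| = 4; needs |A ∩ B| > 3 — true.
(d) block 12: |A| = 8, |A ∩ B| = 5; needs |A ∩ B| ≤ |A ∖ B| — false.
(e) block 17: |A| = 7, |A ∩ B| = 5; needs |A ∖ B| = 1 — false.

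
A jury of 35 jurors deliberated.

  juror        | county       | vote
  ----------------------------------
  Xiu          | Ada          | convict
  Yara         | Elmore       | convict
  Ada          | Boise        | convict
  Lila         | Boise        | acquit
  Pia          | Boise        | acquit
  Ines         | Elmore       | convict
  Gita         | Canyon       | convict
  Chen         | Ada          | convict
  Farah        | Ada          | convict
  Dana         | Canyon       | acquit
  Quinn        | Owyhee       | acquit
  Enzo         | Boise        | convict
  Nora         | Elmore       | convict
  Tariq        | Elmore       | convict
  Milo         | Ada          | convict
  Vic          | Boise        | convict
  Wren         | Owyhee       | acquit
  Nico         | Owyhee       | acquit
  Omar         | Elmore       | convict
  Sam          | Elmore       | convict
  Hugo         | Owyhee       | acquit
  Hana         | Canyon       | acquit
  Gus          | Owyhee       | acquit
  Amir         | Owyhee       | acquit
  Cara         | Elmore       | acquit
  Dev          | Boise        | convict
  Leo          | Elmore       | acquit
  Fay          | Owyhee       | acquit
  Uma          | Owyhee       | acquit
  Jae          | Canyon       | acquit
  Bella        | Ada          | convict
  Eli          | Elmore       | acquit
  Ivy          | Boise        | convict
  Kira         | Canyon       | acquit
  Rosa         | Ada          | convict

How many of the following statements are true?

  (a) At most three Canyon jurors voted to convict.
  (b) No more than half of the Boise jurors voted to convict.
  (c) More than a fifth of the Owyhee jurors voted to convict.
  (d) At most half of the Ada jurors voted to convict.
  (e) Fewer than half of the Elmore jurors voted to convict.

(a) Canyon: |A| = 5, |A ∩ B| = 1; needs |A ∩ B| ≤ 3 — true.
(b) Boise: |A| = 7, |A ∩ B| = 5; needs |A ∩ B| ≤ |A ∖ B| — false.
(c) Owyhee: |A| = 8, |A ∩ B| = 0; needs |A ∩ B| / |A| > 1/5 — false.
(d) Ada: |A| = 6, |A ∩ B| = 6; needs |A ∩ B| ≤ |A ∖ B| — false.
(e) Elmore: |A| = 9, |A ∩ B| = 6; needs |A ∩ B| < |A ∖ B| — false.

1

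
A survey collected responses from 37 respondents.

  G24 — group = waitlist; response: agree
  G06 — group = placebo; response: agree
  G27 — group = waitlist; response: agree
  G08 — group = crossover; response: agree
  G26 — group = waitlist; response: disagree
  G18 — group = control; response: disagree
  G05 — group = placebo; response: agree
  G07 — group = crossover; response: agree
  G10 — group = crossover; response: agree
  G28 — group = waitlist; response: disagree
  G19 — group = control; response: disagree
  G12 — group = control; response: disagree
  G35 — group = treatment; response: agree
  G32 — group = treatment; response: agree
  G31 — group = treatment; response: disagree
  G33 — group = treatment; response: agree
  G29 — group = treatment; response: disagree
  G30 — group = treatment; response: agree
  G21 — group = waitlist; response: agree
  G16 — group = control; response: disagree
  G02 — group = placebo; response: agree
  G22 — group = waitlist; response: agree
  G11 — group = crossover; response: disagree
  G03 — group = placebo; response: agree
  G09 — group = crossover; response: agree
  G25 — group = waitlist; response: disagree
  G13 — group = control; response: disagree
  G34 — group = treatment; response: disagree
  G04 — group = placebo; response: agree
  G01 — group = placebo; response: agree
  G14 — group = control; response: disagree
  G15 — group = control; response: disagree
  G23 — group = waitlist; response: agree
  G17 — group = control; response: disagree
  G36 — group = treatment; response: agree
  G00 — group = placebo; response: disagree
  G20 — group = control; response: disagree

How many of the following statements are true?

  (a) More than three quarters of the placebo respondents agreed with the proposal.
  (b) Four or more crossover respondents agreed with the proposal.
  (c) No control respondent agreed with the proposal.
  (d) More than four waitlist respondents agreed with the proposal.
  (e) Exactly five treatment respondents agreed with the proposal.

5

(a) placebo: |A| = 7, |A ∩ B| = 6; needs |A ∩ B| / |A| > 3/4 — true.
(b) crossover: |A| = 5, |A ∩ B| = 4; needs |A ∩ B| ≥ 4 — true.
(c) control: |A| = 9, |A ∩ B| = 0; needs A ∩ B = ∅ (|A ∩ B| = 0) — true.
(d) waitlist: |A| = 8, |A ∩ B| = 5; needs |A ∩ B| > 4 — true.
(e) treatment: |A| = 8, |A ∩ B| = 5; needs |A ∩ B| = 5 — true.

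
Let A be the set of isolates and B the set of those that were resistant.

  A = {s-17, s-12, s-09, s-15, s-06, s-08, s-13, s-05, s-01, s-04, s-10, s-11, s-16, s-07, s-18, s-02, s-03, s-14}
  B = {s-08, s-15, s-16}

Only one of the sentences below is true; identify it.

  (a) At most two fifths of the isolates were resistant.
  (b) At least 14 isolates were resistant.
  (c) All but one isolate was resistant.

|A| = 18, |A ∩ B| = 3, |A ∖ B| = 15.
(a) requires |A ∩ B| / |A| ≤ 2/5: true.
(b) requires |A ∩ B| ≥ 14: false.
(c) requires |A ∖ B| = 1: false.

(a)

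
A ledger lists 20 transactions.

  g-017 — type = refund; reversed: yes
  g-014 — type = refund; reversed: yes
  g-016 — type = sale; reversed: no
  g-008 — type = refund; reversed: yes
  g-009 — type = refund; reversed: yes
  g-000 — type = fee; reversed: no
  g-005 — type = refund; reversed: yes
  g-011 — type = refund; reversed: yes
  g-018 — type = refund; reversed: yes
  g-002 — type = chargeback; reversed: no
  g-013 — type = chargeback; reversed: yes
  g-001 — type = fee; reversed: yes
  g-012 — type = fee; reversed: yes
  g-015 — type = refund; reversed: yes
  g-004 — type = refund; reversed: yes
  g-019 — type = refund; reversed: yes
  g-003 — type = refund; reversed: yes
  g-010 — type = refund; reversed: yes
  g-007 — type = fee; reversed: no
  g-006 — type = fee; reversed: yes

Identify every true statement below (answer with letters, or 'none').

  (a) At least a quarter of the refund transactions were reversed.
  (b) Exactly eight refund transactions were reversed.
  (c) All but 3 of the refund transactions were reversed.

|A| = 12, |A ∩ B| = 12, |A ∖ B| = 0.
(a) |A ∩ B| / |A| ≥ 1/4: holds.
(b) |A ∩ B| = 8: fails.
(c) |A ∖ B| = 3: fails.

(a)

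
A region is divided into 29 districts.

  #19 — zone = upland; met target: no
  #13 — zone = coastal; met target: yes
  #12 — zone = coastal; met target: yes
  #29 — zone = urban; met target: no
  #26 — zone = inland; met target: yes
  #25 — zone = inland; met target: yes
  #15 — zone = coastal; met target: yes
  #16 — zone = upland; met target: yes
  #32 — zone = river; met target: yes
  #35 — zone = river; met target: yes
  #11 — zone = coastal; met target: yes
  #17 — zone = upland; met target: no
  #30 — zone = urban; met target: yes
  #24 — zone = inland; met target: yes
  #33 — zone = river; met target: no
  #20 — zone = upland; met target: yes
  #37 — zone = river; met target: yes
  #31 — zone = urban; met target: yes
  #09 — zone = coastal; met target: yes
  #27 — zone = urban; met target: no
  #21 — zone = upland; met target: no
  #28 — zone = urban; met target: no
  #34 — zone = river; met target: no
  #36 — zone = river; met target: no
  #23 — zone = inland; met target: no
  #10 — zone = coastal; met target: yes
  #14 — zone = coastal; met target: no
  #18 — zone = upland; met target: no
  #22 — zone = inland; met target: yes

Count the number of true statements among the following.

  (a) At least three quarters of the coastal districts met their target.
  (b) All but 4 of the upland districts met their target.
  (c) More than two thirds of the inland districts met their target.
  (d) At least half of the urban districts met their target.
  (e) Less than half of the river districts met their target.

(a) coastal: |A| = 7, |A ∩ B| = 6; needs |A ∩ B| / |A| ≥ 3/4 — true.
(b) upland: |A| = 6, |A ∩ B| = 2; needs |A ∖ B| = 4 — true.
(c) inland: |A| = 5, |A ∩ B| = 4; needs |A ∩ B| / |A| > 2/3 — true.
(d) urban: |A| = 5, |A ∩ B| = 2; needs |A ∩ B| ≥ |A ∖ B| — false.
(e) river: |A| = 6, |A ∩ B| = 3; needs |A ∩ B| < |A ∖ B| — false.

3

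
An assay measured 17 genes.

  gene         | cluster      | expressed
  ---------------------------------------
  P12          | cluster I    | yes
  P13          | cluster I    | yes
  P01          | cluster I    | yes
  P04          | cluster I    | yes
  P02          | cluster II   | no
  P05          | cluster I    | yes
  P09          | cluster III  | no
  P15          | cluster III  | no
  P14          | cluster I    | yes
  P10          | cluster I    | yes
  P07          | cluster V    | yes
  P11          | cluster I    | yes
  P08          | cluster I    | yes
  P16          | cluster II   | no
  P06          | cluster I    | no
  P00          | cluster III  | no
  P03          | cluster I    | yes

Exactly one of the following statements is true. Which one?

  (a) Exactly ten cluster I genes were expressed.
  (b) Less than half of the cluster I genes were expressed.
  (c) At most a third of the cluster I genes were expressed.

(a)

|A| = 11, |A ∩ B| = 10, |A ∖ B| = 1.
(a) requires |A ∩ B| = 10: true.
(b) requires |A ∩ B| < |A ∖ B|: false.
(c) requires |A ∩ B| / |A| ≤ 1/3: false.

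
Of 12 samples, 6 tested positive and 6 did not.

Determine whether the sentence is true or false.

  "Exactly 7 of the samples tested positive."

Truth condition: |A ∩ B| = 7.
|A| = 12, |A ∩ B| = 6, |A ∖ B| = 6.
|A ∩ B| = 6, so the statement is false.

False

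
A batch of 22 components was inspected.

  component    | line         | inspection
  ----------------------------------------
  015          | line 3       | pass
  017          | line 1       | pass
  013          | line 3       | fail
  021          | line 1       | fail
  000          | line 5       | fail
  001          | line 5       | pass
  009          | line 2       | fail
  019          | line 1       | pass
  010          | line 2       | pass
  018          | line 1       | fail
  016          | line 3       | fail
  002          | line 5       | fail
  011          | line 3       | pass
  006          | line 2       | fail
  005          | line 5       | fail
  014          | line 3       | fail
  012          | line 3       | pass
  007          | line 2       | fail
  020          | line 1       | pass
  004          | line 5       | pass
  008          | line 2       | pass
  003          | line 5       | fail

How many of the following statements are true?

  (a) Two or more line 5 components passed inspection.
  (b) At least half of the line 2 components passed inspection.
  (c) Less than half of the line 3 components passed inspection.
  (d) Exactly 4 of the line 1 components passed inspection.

(a) line 5: |A| = 6, |A ∩ B| = 2; needs |A ∩ B| ≥ 2 — true.
(b) line 2: |A| = 5, |A ∩ B| = 2; needs |A ∩ B| ≥ |A ∖ B| — false.
(c) line 3: |A| = 6, |A ∩ B| = 3; needs |A ∩ B| < |A ∖ B| — false.
(d) line 1: |A| = 5, |A ∩ B| = 3; needs |A ∩ B| = 4 — false.

1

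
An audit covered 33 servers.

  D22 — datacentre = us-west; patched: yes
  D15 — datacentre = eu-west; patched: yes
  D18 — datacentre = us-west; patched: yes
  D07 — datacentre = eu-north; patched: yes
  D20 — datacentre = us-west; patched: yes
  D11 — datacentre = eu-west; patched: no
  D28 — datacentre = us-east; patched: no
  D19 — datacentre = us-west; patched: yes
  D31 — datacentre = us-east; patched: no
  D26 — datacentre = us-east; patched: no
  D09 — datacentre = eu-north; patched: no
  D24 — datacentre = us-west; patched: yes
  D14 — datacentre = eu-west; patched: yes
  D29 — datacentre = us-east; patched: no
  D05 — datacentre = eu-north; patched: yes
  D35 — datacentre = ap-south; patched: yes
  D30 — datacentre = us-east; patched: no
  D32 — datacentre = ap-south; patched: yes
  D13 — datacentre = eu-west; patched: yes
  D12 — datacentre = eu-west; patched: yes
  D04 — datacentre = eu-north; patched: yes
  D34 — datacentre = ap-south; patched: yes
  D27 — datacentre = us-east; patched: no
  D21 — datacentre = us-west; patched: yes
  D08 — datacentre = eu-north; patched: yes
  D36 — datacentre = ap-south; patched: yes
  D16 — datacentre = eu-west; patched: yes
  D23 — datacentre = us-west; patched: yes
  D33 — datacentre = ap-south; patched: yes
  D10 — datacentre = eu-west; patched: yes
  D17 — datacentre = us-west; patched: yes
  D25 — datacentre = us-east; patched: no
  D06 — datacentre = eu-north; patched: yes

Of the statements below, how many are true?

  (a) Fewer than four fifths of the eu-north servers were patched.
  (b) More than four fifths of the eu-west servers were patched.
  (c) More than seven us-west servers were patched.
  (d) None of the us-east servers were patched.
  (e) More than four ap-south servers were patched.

4

(a) eu-north: |A| = 6, |A ∩ B| = 5; needs |A ∩ B| / |A| < 4/5 — false.
(b) eu-west: |A| = 7, |A ∩ B| = 6; needs |A ∩ B| / |A| > 4/5 — true.
(c) us-west: |A| = 8, |A ∩ B| = 8; needs |A ∩ B| > 7 — true.
(d) us-east: |A| = 7, |A ∩ B| = 0; needs A ∩ B = ∅ (|A ∩ B| = 0) — true.
(e) ap-south: |A| = 5, |A ∩ B| = 5; needs |A ∩ B| > 4 — true.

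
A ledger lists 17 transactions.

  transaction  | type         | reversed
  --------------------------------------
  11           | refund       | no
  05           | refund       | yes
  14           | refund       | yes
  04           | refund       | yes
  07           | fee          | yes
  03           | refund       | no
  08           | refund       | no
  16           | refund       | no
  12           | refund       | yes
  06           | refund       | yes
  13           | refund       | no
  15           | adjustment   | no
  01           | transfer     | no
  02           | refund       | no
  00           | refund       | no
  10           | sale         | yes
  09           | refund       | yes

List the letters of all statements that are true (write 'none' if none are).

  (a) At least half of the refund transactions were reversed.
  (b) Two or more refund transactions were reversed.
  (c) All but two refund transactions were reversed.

(b)

|A| = 13, |A ∩ B| = 6, |A ∖ B| = 7.
(a) |A ∩ B| ≥ |A ∖ B|: fails.
(b) |A ∩ B| ≥ 2: holds.
(c) |A ∖ B| = 2: fails.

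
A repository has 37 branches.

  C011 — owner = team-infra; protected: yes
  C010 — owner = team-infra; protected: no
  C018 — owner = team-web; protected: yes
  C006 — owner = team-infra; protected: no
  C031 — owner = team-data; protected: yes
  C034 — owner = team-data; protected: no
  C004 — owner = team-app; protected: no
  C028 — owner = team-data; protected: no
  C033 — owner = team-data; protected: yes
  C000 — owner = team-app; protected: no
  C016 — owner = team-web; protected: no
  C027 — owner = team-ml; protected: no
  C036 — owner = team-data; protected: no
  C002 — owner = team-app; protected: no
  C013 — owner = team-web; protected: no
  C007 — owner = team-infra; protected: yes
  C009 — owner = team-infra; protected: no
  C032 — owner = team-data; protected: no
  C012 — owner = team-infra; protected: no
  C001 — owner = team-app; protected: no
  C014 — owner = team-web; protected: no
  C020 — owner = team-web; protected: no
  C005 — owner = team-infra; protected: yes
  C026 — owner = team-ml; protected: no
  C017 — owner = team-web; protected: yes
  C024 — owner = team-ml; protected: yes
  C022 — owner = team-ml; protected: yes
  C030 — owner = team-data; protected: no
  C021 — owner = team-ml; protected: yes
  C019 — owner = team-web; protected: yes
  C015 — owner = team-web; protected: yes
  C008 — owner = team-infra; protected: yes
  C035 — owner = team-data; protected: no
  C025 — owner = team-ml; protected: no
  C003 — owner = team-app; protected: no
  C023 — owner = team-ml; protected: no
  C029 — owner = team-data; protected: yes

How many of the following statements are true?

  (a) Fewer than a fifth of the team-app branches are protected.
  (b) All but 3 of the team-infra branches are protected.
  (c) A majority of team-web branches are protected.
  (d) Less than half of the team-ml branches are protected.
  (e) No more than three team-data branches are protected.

(a) team-app: |A| = 5, |A ∩ B| = 0; needs |A ∩ B| / |A| < 1/5 — true.
(b) team-infra: |A| = 8, |A ∩ B| = 4; needs |A ∖ B| = 3 — false.
(c) team-web: |A| = 8, |A ∩ B| = 4; needs |A ∩ B| > |A ∖ B| — false.
(d) team-ml: |A| = 7, |A ∩ B| = 3; needs |A ∩ B| < |A ∖ B| — true.
(e) team-data: |A| = 9, |A ∩ B| = 3; needs |A ∩ B| ≤ 3 — true.

3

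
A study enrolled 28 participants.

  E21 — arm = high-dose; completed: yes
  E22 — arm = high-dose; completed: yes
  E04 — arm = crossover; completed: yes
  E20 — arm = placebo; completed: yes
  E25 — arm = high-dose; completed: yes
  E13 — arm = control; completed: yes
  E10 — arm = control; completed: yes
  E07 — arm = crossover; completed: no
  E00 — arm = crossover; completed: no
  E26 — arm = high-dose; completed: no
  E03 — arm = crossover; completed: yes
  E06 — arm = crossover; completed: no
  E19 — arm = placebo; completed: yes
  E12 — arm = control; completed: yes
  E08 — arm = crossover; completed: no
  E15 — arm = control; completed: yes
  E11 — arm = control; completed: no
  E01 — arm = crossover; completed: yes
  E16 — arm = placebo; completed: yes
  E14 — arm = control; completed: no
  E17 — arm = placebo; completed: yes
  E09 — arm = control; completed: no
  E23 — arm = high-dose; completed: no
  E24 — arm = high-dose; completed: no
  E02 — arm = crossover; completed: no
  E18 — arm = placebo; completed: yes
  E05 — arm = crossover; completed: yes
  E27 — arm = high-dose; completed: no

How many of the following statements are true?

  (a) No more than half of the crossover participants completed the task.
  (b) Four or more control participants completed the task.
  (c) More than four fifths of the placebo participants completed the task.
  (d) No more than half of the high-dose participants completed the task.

(a) crossover: |A| = 9, |A ∩ B| = 4; needs |A ∩ B| ≤ |A ∖ B| — true.
(b) control: |A| = 7, |A ∩ B| = 4; needs |A ∩ B| ≥ 4 — true.
(c) placebo: |A| = 5, |A ∩ B| = 5; needs |A ∩ B| / |A| > 4/5 — true.
(d) high-dose: |A| = 7, |A ∩ B| = 3; needs |A ∩ B| ≤ |A ∖ B| — true.

4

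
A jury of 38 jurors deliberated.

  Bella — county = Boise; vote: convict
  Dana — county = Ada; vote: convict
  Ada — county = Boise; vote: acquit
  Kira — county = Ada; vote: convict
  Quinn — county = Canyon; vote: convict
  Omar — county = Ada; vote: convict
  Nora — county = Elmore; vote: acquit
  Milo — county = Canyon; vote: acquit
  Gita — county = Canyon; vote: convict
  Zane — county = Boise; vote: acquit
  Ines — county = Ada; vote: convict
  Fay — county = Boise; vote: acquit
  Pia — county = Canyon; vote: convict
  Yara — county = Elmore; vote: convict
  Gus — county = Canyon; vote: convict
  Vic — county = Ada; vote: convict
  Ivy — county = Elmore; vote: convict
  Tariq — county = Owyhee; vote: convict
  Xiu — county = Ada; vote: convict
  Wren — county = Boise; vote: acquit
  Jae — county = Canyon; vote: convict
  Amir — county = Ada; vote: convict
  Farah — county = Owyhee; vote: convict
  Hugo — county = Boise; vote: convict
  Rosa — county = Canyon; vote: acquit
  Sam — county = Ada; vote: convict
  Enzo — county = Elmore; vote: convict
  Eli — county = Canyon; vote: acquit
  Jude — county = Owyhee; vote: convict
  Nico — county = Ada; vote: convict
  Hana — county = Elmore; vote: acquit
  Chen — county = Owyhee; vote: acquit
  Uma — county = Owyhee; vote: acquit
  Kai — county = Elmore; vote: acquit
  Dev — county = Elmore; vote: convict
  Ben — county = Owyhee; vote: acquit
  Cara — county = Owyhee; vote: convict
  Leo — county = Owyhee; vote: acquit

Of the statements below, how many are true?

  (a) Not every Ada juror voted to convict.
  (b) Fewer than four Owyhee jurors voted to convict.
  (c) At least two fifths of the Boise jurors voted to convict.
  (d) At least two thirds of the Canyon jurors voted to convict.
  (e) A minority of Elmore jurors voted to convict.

(a) Ada: |A| = 9, |A ∩ B| = 9; needs A ⊄ B (|A ∖ B| ≥ 1) — false.
(b) Owyhee: |A| = 8, |A ∩ B| = 4; needs |A ∩ B| < 4 — false.
(c) Boise: |A| = 6, |A ∩ B| = 2; needs |A ∩ B| / |A| ≥ 2/5 — false.
(d) Canyon: |A| = 8, |A ∩ B| = 5; needs |A ∩ B| / |A| ≥ 2/3 — false.
(e) Elmore: |A| = 7, |A ∩ B| = 4; needs |A ∩ B| < |A ∖ B| — false.

0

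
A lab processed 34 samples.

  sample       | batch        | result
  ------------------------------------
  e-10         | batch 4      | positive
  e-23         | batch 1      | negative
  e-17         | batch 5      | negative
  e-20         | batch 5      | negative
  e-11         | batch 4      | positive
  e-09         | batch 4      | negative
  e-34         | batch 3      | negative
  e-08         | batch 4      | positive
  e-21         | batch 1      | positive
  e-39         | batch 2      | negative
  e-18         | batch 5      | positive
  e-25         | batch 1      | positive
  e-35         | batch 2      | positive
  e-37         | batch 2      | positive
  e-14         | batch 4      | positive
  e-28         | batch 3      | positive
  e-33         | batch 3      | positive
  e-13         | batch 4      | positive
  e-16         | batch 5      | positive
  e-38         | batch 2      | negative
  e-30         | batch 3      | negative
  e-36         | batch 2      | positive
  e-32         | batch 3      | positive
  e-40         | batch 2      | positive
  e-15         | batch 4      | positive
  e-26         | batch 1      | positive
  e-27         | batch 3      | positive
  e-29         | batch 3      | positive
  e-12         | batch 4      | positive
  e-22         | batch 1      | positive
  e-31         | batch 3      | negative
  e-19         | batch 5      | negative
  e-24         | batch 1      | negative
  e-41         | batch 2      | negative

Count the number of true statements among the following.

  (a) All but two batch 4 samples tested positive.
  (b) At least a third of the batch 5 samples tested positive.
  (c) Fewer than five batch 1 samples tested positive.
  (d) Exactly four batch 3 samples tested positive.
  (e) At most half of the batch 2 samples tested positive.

2

(a) batch 4: |A| = 8, |A ∩ B| = 7; needs |A ∖ B| = 2 — false.
(b) batch 5: |A| = 5, |A ∩ B| = 2; needs |A ∩ B| / |A| ≥ 1/3 — true.
(c) batch 1: |A| = 6, |A ∩ B| = 4; needs |A ∩ B| < 5 — true.
(d) batch 3: |A| = 8, |A ∩ B| = 5; needs |A ∩ B| = 4 — false.
(e) batch 2: |A| = 7, |A ∩ B| = 4; needs |A ∩ B| ≤ |A ∖ B| — false.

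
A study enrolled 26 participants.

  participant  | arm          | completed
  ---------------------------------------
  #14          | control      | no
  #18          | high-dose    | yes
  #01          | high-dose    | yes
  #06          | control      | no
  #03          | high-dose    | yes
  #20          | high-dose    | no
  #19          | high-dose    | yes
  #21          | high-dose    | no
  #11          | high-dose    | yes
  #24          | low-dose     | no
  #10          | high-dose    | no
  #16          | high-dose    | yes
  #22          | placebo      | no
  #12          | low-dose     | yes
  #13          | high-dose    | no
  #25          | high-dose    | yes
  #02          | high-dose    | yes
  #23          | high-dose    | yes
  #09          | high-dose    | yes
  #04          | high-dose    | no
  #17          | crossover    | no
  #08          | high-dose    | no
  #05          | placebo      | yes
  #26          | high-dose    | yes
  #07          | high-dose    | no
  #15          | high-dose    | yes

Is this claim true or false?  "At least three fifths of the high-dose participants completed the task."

True

The determiner here denotes the relation: |A ∩ B| / |A| ≥ 3/5.
|A| = 19, |A ∩ B| = 12, |A ∖ B| = 7.
|A ∩ B|/|A| = 12/19, so the statement is true.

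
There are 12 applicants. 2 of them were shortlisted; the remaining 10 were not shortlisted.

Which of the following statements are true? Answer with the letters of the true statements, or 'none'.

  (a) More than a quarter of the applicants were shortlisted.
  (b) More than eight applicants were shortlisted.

|A| = 12, |A ∩ B| = 2, |A ∖ B| = 10.
(a) |A ∩ B| / |A| > 1/4: fails.
(b) |A ∩ B| > 8: fails.

none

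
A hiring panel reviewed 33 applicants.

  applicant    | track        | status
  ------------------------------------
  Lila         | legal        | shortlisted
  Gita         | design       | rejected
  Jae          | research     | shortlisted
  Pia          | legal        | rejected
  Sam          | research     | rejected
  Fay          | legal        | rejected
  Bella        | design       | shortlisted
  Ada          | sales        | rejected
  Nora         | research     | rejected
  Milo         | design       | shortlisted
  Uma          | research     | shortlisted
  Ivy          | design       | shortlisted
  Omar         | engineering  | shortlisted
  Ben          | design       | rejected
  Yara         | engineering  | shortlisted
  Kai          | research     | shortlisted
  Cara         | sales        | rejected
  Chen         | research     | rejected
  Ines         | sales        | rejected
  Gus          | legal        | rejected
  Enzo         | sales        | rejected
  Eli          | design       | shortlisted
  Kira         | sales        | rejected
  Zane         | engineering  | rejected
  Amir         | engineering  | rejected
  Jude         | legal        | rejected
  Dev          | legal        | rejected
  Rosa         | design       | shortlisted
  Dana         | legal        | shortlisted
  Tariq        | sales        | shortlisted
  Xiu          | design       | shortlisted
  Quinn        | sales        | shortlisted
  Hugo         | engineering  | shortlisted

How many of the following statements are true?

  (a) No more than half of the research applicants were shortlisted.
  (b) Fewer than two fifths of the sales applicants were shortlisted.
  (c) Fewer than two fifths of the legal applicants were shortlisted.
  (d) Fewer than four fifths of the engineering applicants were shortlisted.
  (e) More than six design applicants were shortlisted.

(a) research: |A| = 6, |A ∩ B| = 3; needs |A ∩ B| ≤ |A ∖ B| — true.
(b) sales: |A| = 7, |A ∩ B| = 2; needs |A ∩ B| / |A| < 2/5 — true.
(c) legal: |A| = 7, |A ∩ B| = 2; needs |A ∩ B| / |A| < 2/5 — true.
(d) engineering: |A| = 5, |A ∩ B| = 3; needs |A ∩ B| / |A| < 4/5 — true.
(e) design: |A| = 8, |A ∩ B| = 6; needs |A ∩ B| > 6 — false.

4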